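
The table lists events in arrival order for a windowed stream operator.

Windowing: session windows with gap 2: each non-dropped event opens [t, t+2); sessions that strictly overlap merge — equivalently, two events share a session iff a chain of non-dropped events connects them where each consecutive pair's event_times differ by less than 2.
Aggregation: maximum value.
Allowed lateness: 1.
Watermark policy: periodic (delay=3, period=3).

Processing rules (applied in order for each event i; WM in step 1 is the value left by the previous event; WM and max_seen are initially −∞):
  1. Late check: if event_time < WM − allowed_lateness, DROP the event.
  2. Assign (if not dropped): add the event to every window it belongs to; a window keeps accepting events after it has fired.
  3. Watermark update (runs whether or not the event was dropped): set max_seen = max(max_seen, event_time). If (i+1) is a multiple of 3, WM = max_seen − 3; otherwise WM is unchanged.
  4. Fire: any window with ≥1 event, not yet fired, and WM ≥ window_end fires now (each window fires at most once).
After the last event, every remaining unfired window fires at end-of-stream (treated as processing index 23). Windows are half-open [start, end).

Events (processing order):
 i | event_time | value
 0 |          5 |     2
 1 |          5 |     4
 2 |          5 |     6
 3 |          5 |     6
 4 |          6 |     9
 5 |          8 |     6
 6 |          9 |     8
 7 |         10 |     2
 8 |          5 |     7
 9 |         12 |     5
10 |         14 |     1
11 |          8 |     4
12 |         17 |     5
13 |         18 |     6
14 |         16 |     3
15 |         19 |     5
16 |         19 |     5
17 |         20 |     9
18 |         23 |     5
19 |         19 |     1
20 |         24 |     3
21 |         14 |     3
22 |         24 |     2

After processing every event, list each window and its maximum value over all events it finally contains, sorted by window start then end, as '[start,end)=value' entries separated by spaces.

[5,8)=9 [8,12)=8 [12,14)=5 [14,16)=1 [16,22)=9 [23,26)=5

i=0 t=5 v=2: → [5,7); WM=−∞
i=1 t=5 v=4: → [5,7); WM=−∞
i=2 t=5 v=6: → [5,7); WM=2
i=3 t=5 v=6: → [5,7); WM=2
i=4 t=6 v=9: → [5,8); WM=2
i=5 t=8 v=6: → [8,10); WM=5
i=6 t=9 v=8: → [8,11); WM=5
i=7 t=10 v=2: → [8,12); WM=5
i=8 t=5 v=7: → [5,8); WM=7
i=9 t=12 v=5: → [12,14); WM=7
i=10 t=14 v=1: → [14,16); WM=7
i=11 t=8 v=4: → [8,12); WM=11
i=12 t=17 v=5: → [17,19); WM=11
i=13 t=18 v=6: → [17,20); WM=11
i=14 t=16 v=3: → [16,20); WM=15
i=15 t=19 v=5: → [16,21); WM=15
i=16 t=19 v=5: → [16,21); WM=15
i=17 t=20 v=9: → [16,22); WM=17
i=18 t=23 v=5: → [23,25); WM=17
i=19 t=19 v=1: → [16,22); WM=17
i=20 t=24 v=3: → [23,26); WM=21
i=21 t=14 v=3: DROP (t<21-1); WM=21
i=22 t=24 v=2: → [23,26); WM=21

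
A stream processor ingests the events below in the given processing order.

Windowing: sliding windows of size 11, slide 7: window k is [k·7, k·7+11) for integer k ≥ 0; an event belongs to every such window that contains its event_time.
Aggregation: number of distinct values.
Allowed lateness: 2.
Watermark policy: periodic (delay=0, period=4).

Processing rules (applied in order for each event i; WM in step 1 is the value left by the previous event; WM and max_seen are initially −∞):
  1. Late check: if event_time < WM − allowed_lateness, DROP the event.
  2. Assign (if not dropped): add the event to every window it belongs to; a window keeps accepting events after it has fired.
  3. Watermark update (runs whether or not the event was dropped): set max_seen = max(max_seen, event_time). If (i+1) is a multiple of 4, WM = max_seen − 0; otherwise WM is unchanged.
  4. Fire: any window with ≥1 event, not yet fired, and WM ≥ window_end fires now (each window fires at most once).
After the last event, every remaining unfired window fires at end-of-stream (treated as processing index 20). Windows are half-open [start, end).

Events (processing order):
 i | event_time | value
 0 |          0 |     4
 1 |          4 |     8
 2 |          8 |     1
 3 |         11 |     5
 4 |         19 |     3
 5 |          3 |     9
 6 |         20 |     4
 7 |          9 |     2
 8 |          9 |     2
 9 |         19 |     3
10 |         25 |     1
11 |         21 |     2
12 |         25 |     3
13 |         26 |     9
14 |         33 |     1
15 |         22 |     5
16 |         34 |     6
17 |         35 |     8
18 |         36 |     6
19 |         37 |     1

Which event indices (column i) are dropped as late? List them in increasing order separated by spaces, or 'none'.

i=0 t=0 v=4: → [0,11); WM=−∞
i=1 t=4 v=8: → [0,11); WM=−∞
i=2 t=8 v=1: → [7,18),[0,11); WM=−∞
i=3 t=11 v=5: → [7,18); WM=11; [0,11) fires=3
i=4 t=19 v=3: → [14,25); WM=11
i=5 t=3 v=9: DROP (t<11-2); WM=11
i=6 t=20 v=4: → [14,25); WM=11
i=7 t=9 v=2: → [7,18),[0,11); WM=20; [7,18) fires=3
i=8 t=9 v=2: DROP (t<20-2); WM=20
i=9 t=19 v=3: → [14,25); WM=20
i=10 t=25 v=1: → [21,32); WM=20
i=11 t=21 v=2: → [21,32),[14,25); WM=25; [14,25) fires=3
i=12 t=25 v=3: → [21,32); WM=25
i=13 t=26 v=9: → [21,32); WM=25
i=14 t=33 v=1: → [28,39); WM=25
i=15 t=22 v=5: DROP (t<25-2); WM=33; [21,32) fires=4
i=16 t=34 v=6: → [28,39); WM=33
i=17 t=35 v=8: → [35,46),[28,39); WM=33
i=18 t=36 v=6: → [35,46),[28,39); WM=33
i=19 t=37 v=1: → [35,46),[28,39); WM=37

5 8 15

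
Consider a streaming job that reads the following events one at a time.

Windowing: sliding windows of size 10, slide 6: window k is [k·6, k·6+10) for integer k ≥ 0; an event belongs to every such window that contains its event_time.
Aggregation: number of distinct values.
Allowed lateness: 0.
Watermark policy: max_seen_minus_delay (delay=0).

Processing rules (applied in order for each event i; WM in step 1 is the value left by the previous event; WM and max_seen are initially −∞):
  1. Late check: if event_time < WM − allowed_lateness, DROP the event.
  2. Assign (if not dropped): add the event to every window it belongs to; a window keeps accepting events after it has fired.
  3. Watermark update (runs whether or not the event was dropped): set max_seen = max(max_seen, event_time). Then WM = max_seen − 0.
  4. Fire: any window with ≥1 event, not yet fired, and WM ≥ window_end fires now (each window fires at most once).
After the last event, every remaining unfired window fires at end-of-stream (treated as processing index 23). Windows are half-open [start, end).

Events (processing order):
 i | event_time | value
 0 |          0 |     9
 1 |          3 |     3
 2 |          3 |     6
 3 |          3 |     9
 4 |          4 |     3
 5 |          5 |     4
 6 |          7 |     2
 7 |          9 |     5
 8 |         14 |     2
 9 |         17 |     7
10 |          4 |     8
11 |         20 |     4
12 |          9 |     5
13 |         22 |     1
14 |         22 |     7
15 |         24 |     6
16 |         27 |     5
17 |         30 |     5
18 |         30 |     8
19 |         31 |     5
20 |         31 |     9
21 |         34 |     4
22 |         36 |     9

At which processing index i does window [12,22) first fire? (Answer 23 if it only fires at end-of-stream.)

13

i=0 t=0 v=9: → [0,10); WM=0
i=1 t=3 v=3: → [0,10); WM=3
i=2 t=3 v=6: → [0,10); WM=3
i=3 t=3 v=9: → [0,10); WM=3
i=4 t=4 v=3: → [0,10); WM=4
i=5 t=5 v=4: → [0,10); WM=5
i=6 t=7 v=2: → [6,16),[0,10); WM=7
i=7 t=9 v=5: → [6,16),[0,10); WM=9
i=8 t=14 v=2: → [12,22),[6,16); WM=14; [0,10) fires=6
i=9 t=17 v=7: → [12,22); WM=17; [6,16) fires=2
i=10 t=4 v=8: DROP (t<17-0); WM=17
i=11 t=20 v=4: → [18,28),[12,22); WM=20
i=12 t=9 v=5: DROP (t<20-0); WM=20
i=13 t=22 v=1: → [18,28); WM=22; [12,22) fires=3
i=14 t=22 v=7: → [18,28); WM=22
i=15 t=24 v=6: → [24,34),[18,28); WM=24
i=16 t=27 v=5: → [24,34),[18,28); WM=27
i=17 t=30 v=5: → [30,40),[24,34); WM=30; [18,28) fires=5
i=18 t=30 v=8: → [30,40),[24,34); WM=30
i=19 t=31 v=5: → [30,40),[24,34); WM=31
i=20 t=31 v=9: → [30,40),[24,34); WM=31
i=21 t=34 v=4: → [30,40); WM=34; [24,34) fires=4
i=22 t=36 v=9: → [36,46),[30,40); WM=36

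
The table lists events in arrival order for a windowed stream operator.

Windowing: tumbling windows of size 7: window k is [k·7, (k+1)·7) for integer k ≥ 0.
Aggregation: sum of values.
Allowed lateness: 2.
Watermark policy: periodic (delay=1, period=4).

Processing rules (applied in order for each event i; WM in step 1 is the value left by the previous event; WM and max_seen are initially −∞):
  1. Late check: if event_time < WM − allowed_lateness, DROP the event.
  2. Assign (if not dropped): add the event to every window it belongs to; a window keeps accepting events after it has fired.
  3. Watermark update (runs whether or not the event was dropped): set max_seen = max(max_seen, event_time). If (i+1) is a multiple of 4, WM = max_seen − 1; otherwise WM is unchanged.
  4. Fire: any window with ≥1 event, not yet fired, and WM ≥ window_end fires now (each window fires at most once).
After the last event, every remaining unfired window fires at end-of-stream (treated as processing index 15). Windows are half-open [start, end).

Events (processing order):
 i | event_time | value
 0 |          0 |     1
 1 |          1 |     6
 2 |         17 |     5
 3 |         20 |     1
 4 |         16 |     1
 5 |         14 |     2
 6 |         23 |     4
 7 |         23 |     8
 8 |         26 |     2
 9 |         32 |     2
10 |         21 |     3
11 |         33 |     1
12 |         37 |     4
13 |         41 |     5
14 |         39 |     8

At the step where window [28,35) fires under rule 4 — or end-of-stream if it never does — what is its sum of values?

3

i=0 t=0 v=1: → [0,7); WM=−∞
i=1 t=1 v=6: → [0,7); WM=−∞
i=2 t=17 v=5: → [14,21); WM=−∞
i=3 t=20 v=1: → [14,21); WM=19; [0,7) fires=7
i=4 t=16 v=1: DROP (t<19-2); WM=19
i=5 t=14 v=2: DROP (t<19-2); WM=19
i=6 t=23 v=4: → [21,28); WM=19
i=7 t=23 v=8: → [21,28); WM=22; [14,21) fires=6
i=8 t=26 v=2: → [21,28); WM=22
i=9 t=32 v=2: → [28,35); WM=22
i=10 t=21 v=3: → [21,28); WM=22
i=11 t=33 v=1: → [28,35); WM=32; [21,28) fires=17
i=12 t=37 v=4: → [35,42); WM=32
i=13 t=41 v=5: → [35,42); WM=32
i=14 t=39 v=8: → [35,42); WM=32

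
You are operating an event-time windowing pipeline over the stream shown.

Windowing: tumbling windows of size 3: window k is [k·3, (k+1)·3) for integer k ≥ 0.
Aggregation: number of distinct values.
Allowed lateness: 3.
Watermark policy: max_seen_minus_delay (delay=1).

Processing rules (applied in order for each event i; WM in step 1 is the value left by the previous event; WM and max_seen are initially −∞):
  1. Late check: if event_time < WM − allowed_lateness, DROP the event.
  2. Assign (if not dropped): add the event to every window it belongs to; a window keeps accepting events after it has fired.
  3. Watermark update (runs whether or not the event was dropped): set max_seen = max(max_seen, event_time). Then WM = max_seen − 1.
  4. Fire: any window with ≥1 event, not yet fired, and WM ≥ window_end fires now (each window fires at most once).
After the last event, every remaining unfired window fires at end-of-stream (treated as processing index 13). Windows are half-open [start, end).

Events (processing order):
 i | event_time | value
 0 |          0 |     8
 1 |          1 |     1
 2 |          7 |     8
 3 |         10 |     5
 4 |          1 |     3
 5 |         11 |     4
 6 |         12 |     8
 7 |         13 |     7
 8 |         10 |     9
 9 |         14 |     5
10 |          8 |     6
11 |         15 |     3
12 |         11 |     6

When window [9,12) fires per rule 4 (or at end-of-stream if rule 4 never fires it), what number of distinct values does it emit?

2

i=0 t=0 v=8: → [0,3); WM=-1
i=1 t=1 v=1: → [0,3); WM=0
i=2 t=7 v=8: → [6,9); WM=6; [0,3) fires=2
i=3 t=10 v=5: → [9,12); WM=9; [6,9) fires=1
i=4 t=1 v=3: DROP (t<9-3); WM=9
i=5 t=11 v=4: → [9,12); WM=10
i=6 t=12 v=8: → [12,15); WM=11
i=7 t=13 v=7: → [12,15); WM=12; [9,12) fires=2
i=8 t=10 v=9: → [9,12); WM=12
i=9 t=14 v=5: → [12,15); WM=13
i=10 t=8 v=6: DROP (t<13-3); WM=13
i=11 t=15 v=3: → [15,18); WM=14
i=12 t=11 v=6: → [9,12); WM=14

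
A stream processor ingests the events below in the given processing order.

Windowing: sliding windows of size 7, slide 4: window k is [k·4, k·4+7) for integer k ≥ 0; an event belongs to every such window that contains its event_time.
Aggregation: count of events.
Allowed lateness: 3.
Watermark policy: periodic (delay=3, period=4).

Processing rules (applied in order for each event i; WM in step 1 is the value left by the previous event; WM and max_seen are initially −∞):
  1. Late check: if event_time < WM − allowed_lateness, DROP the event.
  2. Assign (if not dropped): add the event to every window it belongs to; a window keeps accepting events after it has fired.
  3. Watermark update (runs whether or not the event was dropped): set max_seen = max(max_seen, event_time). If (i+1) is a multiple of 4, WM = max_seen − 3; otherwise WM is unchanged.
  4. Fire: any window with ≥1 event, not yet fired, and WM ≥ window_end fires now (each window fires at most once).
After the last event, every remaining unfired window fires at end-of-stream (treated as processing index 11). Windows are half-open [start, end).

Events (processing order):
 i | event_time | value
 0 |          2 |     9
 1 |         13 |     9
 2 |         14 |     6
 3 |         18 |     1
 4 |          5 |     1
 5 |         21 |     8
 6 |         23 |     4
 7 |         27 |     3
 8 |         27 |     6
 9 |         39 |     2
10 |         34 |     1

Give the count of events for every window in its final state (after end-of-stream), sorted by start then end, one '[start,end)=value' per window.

i=0 t=2 v=9: → [0,7); WM=−∞
i=1 t=13 v=9: → [12,19),[8,15); WM=−∞
i=2 t=14 v=6: → [12,19),[8,15); WM=−∞
i=3 t=18 v=1: → [16,23),[12,19); WM=15; [0,7) fires=1 [8,15) fires=2
i=4 t=5 v=1: DROP (t<15-3); WM=15
i=5 t=21 v=8: → [20,27),[16,23); WM=15
i=6 t=23 v=4: → [20,27); WM=15
i=7 t=27 v=3: → [24,31); WM=24; [12,19) fires=3 [16,23) fires=2
i=8 t=27 v=6: → [24,31); WM=24
i=9 t=39 v=2: → [36,43); WM=24
i=10 t=34 v=1: → [32,39),[28,35); WM=24

[0,7)=1 [8,15)=2 [12,19)=3 [16,23)=2 [20,27)=2 [24,31)=2 [28,35)=1 [32,39)=1 [36,43)=1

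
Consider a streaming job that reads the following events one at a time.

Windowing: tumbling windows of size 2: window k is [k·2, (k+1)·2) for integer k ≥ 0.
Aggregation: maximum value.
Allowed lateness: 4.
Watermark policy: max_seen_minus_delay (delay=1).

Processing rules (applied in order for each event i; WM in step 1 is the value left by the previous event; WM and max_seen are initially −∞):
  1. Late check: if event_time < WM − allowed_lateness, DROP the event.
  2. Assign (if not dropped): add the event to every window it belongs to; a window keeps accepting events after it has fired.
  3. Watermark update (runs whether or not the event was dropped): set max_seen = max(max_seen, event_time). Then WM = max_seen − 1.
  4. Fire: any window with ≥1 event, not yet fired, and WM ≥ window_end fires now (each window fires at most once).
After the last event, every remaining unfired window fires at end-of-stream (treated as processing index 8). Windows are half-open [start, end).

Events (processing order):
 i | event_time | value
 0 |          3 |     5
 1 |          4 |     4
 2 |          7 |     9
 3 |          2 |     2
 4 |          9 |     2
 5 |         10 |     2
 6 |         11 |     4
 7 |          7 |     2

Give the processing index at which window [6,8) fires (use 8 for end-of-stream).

i=0 t=3 v=5: → [2,4); WM=2
i=1 t=4 v=4: → [4,6); WM=3
i=2 t=7 v=9: → [6,8); WM=6; [2,4) fires=5 [4,6) fires=4
i=3 t=2 v=2: → [2,4); WM=6
i=4 t=9 v=2: → [8,10); WM=8; [6,8) fires=9
i=5 t=10 v=2: → [10,12); WM=9
i=6 t=11 v=4: → [10,12); WM=10; [8,10) fires=2
i=7 t=7 v=2: → [6,8); WM=10

4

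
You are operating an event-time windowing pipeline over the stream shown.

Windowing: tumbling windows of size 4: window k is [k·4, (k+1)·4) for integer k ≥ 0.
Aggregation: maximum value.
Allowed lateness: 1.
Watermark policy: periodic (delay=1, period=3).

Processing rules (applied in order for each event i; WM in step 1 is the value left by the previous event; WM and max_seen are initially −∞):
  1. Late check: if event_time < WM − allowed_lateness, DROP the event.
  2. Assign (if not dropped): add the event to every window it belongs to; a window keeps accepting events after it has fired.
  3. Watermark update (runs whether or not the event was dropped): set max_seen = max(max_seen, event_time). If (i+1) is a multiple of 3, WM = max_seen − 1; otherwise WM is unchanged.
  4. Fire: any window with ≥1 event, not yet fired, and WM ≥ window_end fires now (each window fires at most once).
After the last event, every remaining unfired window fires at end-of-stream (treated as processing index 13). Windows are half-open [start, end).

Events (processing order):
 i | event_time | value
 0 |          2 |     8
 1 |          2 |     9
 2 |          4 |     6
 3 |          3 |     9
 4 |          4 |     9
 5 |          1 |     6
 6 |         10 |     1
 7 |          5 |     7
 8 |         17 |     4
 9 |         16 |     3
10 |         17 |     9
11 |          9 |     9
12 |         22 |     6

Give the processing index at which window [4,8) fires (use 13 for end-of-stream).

8

i=0 t=2 v=8: → [0,4); WM=−∞
i=1 t=2 v=9: → [0,4); WM=−∞
i=2 t=4 v=6: → [4,8); WM=3
i=3 t=3 v=9: → [0,4); WM=3
i=4 t=4 v=9: → [4,8); WM=3
i=5 t=1 v=6: DROP (t<3-1); WM=3
i=6 t=10 v=1: → [8,12); WM=3
i=7 t=5 v=7: → [4,8); WM=3
i=8 t=17 v=4: → [16,20); WM=16; [0,4) fires=9 [4,8) fires=9 [8,12) fires=1
i=9 t=16 v=3: → [16,20); WM=16
i=10 t=17 v=9: → [16,20); WM=16
i=11 t=9 v=9: DROP (t<16-1); WM=16
i=12 t=22 v=6: → [20,24); WM=16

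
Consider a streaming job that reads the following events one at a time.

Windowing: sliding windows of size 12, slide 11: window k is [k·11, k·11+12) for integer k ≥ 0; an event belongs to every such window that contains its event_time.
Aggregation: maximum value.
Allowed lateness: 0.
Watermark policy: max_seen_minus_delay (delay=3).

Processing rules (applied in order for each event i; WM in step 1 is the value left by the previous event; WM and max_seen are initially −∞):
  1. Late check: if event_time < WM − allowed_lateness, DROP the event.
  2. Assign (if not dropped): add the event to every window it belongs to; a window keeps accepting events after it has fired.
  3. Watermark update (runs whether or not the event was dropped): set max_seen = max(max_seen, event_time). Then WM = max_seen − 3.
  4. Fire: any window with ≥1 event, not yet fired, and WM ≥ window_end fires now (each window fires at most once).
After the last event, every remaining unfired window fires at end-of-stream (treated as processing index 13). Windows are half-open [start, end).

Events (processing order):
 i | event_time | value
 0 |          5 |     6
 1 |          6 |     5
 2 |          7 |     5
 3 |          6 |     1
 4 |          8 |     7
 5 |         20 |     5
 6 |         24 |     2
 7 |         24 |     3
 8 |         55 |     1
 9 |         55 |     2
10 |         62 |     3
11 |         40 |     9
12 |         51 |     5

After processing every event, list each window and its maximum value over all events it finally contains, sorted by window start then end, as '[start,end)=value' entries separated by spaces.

i=0 t=5 v=6: → [0,12); WM=2
i=1 t=6 v=5: → [0,12); WM=3
i=2 t=7 v=5: → [0,12); WM=4
i=3 t=6 v=1: → [0,12); WM=4
i=4 t=8 v=7: → [0,12); WM=5
i=5 t=20 v=5: → [11,23); WM=17; [0,12) fires=7
i=6 t=24 v=2: → [22,34); WM=21
i=7 t=24 v=3: → [22,34); WM=21
i=8 t=55 v=1: → [55,67),[44,56); WM=52; [11,23) fires=5 [22,34) fires=3
i=9 t=55 v=2: → [55,67),[44,56); WM=52
i=10 t=62 v=3: → [55,67); WM=59; [44,56) fires=2
i=11 t=40 v=9: DROP (t<59-0); WM=59
i=12 t=51 v=5: DROP (t<59-0); WM=59

[0,12)=7 [11,23)=5 [22,34)=3 [44,56)=2 [55,67)=3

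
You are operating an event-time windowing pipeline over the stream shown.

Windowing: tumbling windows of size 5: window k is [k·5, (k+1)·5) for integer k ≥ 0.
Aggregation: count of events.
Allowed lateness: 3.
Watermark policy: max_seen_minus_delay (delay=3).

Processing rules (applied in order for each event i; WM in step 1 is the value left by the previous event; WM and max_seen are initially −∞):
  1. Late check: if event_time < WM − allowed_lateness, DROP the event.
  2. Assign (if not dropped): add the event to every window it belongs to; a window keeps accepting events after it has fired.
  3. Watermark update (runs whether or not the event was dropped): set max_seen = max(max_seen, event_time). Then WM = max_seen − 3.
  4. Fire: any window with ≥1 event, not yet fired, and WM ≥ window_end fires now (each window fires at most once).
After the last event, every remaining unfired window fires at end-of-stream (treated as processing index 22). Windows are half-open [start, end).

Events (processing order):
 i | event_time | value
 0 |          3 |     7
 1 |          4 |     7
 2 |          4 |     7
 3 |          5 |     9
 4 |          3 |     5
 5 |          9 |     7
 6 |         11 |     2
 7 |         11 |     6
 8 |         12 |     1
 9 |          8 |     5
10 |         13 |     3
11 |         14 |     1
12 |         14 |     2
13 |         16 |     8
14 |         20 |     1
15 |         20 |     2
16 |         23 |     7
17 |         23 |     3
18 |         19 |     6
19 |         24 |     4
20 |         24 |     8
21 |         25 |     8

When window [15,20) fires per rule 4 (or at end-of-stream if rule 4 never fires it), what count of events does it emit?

1

i=0 t=3 v=7: → [0,5); WM=0
i=1 t=4 v=7: → [0,5); WM=1
i=2 t=4 v=7: → [0,5); WM=1
i=3 t=5 v=9: → [5,10); WM=2
i=4 t=3 v=5: → [0,5); WM=2
i=5 t=9 v=7: → [5,10); WM=6; [0,5) fires=4
i=6 t=11 v=2: → [10,15); WM=8
i=7 t=11 v=6: → [10,15); WM=8
i=8 t=12 v=1: → [10,15); WM=9
i=9 t=8 v=5: → [5,10); WM=9
i=10 t=13 v=3: → [10,15); WM=10; [5,10) fires=3
i=11 t=14 v=1: → [10,15); WM=11
i=12 t=14 v=2: → [10,15); WM=11
i=13 t=16 v=8: → [15,20); WM=13
i=14 t=20 v=1: → [20,25); WM=17; [10,15) fires=6
i=15 t=20 v=2: → [20,25); WM=17
i=16 t=23 v=7: → [20,25); WM=20; [15,20) fires=1
i=17 t=23 v=3: → [20,25); WM=20
i=18 t=19 v=6: → [15,20); WM=20
i=19 t=24 v=4: → [20,25); WM=21
i=20 t=24 v=8: → [20,25); WM=21
i=21 t=25 v=8: → [25,30); WM=22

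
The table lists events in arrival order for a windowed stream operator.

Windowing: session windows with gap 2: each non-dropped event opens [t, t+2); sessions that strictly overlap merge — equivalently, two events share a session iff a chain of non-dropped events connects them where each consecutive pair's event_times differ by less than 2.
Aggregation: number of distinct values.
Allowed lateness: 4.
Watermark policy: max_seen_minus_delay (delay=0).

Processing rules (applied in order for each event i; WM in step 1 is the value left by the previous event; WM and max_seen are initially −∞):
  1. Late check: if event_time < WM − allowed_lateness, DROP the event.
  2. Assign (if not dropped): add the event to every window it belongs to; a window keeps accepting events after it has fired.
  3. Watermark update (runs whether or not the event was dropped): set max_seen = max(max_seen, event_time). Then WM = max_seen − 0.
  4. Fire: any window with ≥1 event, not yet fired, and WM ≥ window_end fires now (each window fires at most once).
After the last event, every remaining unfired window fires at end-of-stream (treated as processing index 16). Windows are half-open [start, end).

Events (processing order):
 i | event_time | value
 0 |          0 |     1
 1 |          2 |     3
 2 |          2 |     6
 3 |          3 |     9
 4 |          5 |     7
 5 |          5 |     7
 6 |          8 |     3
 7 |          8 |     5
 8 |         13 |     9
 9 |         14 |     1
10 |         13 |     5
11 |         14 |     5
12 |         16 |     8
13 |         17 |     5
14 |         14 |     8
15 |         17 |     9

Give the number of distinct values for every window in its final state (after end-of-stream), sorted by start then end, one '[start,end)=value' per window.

[0,2)=1 [2,5)=3 [5,7)=1 [8,10)=2 [13,16)=4 [16,19)=3

i=0 t=0 v=1: → [0,2); WM=0
i=1 t=2 v=3: → [2,4); WM=2
i=2 t=2 v=6: → [2,4); WM=2
i=3 t=3 v=9: → [2,5); WM=3
i=4 t=5 v=7: → [5,7); WM=5
i=5 t=5 v=7: → [5,7); WM=5
i=6 t=8 v=3: → [8,10); WM=8
i=7 t=8 v=5: → [8,10); WM=8
i=8 t=13 v=9: → [13,15); WM=13
i=9 t=14 v=1: → [13,16); WM=14
i=10 t=13 v=5: → [13,16); WM=14
i=11 t=14 v=5: → [13,16); WM=14
i=12 t=16 v=8: → [16,18); WM=16
i=13 t=17 v=5: → [16,19); WM=17
i=14 t=14 v=8: → [13,16); WM=17
i=15 t=17 v=9: → [16,19); WM=17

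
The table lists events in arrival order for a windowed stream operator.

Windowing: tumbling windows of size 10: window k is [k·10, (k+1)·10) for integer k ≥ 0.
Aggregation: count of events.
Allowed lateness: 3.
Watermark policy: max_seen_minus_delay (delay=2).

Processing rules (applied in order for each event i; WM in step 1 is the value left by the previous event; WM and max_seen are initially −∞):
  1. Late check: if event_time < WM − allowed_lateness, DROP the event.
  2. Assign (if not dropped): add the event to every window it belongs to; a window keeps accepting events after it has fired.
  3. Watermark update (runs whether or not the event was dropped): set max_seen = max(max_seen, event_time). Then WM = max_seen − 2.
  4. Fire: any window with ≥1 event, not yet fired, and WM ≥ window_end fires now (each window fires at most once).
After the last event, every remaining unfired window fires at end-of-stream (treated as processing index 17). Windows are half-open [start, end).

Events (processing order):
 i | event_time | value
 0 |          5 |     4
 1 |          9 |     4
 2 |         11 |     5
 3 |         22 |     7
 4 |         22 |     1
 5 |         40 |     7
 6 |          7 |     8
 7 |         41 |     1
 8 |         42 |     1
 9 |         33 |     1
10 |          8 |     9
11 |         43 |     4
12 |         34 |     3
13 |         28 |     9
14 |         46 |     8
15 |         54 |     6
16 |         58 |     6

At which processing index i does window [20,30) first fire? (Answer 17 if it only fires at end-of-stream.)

5

i=0 t=5 v=4: → [0,10); WM=3
i=1 t=9 v=4: → [0,10); WM=7
i=2 t=11 v=5: → [10,20); WM=9
i=3 t=22 v=7: → [20,30); WM=20; [0,10) fires=2 [10,20) fires=1
i=4 t=22 v=1: → [20,30); WM=20
i=5 t=40 v=7: → [40,50); WM=38; [20,30) fires=2
i=6 t=7 v=8: DROP (t<38-3); WM=38
i=7 t=41 v=1: → [40,50); WM=39
i=8 t=42 v=1: → [40,50); WM=40
i=9 t=33 v=1: DROP (t<40-3); WM=40
i=10 t=8 v=9: DROP (t<40-3); WM=40
i=11 t=43 v=4: → [40,50); WM=41
i=12 t=34 v=3: DROP (t<41-3); WM=41
i=13 t=28 v=9: DROP (t<41-3); WM=41
i=14 t=46 v=8: → [40,50); WM=44
i=15 t=54 v=6: → [50,60); WM=52; [40,50) fires=5
i=16 t=58 v=6: → [50,60); WM=56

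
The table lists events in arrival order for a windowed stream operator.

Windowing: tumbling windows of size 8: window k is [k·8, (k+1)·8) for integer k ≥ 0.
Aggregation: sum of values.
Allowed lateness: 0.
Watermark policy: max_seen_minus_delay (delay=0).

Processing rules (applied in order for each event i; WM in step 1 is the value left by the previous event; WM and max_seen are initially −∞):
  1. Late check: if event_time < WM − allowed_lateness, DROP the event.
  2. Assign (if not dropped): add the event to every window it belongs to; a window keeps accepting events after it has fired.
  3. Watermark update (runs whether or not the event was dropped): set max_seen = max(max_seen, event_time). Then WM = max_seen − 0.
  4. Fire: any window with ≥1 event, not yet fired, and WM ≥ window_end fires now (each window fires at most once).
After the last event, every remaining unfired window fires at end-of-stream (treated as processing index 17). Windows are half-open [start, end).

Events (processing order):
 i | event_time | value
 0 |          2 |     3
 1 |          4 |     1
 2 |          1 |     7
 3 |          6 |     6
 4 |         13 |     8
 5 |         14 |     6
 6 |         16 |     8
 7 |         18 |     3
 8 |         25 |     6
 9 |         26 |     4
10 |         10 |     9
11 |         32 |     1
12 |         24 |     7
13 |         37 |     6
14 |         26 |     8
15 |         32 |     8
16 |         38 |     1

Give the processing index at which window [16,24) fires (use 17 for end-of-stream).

8

i=0 t=2 v=3: → [0,8); WM=2
i=1 t=4 v=1: → [0,8); WM=4
i=2 t=1 v=7: DROP (t<4-0); WM=4
i=3 t=6 v=6: → [0,8); WM=6
i=4 t=13 v=8: → [8,16); WM=13; [0,8) fires=10
i=5 t=14 v=6: → [8,16); WM=14
i=6 t=16 v=8: → [16,24); WM=16; [8,16) fires=14
i=7 t=18 v=3: → [16,24); WM=18
i=8 t=25 v=6: → [24,32); WM=25; [16,24) fires=11
i=9 t=26 v=4: → [24,32); WM=26
i=10 t=10 v=9: DROP (t<26-0); WM=26
i=11 t=32 v=1: → [32,40); WM=32; [24,32) fires=10
i=12 t=24 v=7: DROP (t<32-0); WM=32
i=13 t=37 v=6: → [32,40); WM=37
i=14 t=26 v=8: DROP (t<37-0); WM=37
i=15 t=32 v=8: DROP (t<37-0); WM=37
i=16 t=38 v=1: → [32,40); WM=38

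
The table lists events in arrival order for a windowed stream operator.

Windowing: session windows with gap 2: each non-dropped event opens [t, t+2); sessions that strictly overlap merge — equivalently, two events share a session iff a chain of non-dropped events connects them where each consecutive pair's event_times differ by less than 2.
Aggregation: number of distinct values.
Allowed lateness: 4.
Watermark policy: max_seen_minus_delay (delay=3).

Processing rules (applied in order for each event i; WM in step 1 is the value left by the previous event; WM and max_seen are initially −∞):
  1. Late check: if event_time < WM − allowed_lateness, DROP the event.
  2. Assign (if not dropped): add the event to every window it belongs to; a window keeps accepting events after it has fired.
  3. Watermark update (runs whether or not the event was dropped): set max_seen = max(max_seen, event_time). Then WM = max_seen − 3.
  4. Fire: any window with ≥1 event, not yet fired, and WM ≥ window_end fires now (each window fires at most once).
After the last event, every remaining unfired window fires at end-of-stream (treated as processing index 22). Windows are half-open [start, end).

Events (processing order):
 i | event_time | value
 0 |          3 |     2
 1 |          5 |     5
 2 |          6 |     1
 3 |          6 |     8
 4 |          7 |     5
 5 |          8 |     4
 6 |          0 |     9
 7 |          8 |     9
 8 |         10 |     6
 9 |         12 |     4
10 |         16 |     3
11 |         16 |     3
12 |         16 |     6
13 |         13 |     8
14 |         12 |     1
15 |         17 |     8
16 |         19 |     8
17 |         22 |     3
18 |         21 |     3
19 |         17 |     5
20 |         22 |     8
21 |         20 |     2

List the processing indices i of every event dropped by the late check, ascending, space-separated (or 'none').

6

i=0 t=3 v=2: → [3,5); WM=0
i=1 t=5 v=5: → [5,7); WM=2
i=2 t=6 v=1: → [5,8); WM=3
i=3 t=6 v=8: → [5,8); WM=3
i=4 t=7 v=5: → [5,9); WM=4
i=5 t=8 v=4: → [5,10); WM=5
i=6 t=0 v=9: DROP (t<5-4); WM=5
i=7 t=8 v=9: → [5,10); WM=5
i=8 t=10 v=6: → [10,12); WM=7
i=9 t=12 v=4: → [12,14); WM=9
i=10 t=16 v=3: → [16,18); WM=13
i=11 t=16 v=3: → [16,18); WM=13
i=12 t=16 v=6: → [16,18); WM=13
i=13 t=13 v=8: → [12,15); WM=13
i=14 t=12 v=1: → [12,15); WM=13
i=15 t=17 v=8: → [16,19); WM=14
i=16 t=19 v=8: → [19,21); WM=16
i=17 t=22 v=3: → [22,24); WM=19
i=18 t=21 v=3: → [21,24); WM=19
i=19 t=17 v=5: → [16,19); WM=19
i=20 t=22 v=8: → [21,24); WM=19
i=21 t=20 v=2: → [19,24); WM=19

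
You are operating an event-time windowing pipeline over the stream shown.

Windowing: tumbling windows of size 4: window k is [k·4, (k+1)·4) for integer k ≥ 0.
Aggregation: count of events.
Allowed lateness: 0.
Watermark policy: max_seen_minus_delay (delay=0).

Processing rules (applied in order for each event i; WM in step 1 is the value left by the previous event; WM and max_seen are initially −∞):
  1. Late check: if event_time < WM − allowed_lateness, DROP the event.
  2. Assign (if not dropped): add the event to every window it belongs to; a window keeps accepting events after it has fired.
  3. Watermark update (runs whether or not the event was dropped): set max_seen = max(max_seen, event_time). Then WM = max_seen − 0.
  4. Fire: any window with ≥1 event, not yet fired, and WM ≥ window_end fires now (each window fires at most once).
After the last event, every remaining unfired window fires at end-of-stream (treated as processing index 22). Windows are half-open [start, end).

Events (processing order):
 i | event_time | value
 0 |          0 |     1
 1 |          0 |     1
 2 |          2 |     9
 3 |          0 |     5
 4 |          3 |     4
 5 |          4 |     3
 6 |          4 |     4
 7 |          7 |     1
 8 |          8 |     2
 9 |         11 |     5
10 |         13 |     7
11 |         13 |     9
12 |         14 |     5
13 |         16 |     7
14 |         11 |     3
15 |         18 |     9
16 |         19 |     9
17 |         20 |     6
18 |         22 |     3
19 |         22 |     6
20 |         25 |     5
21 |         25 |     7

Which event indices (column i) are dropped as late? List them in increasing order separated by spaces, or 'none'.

i=0 t=0 v=1: → [0,4); WM=0
i=1 t=0 v=1: → [0,4); WM=0
i=2 t=2 v=9: → [0,4); WM=2
i=3 t=0 v=5: DROP (t<2-0); WM=2
i=4 t=3 v=4: → [0,4); WM=3
i=5 t=4 v=3: → [4,8); WM=4; [0,4) fires=4
i=6 t=4 v=4: → [4,8); WM=4
i=7 t=7 v=1: → [4,8); WM=7
i=8 t=8 v=2: → [8,12); WM=8; [4,8) fires=3
i=9 t=11 v=5: → [8,12); WM=11
i=10 t=13 v=7: → [12,16); WM=13; [8,12) fires=2
i=11 t=13 v=9: → [12,16); WM=13
i=12 t=14 v=5: → [12,16); WM=14
i=13 t=16 v=7: → [16,20); WM=16; [12,16) fires=3
i=14 t=11 v=3: DROP (t<16-0); WM=16
i=15 t=18 v=9: → [16,20); WM=18
i=16 t=19 v=9: → [16,20); WM=19
i=17 t=20 v=6: → [20,24); WM=20; [16,20) fires=3
i=18 t=22 v=3: → [20,24); WM=22
i=19 t=22 v=6: → [20,24); WM=22
i=20 t=25 v=5: → [24,28); WM=25; [20,24) fires=3
i=21 t=25 v=7: → [24,28); WM=25

3 14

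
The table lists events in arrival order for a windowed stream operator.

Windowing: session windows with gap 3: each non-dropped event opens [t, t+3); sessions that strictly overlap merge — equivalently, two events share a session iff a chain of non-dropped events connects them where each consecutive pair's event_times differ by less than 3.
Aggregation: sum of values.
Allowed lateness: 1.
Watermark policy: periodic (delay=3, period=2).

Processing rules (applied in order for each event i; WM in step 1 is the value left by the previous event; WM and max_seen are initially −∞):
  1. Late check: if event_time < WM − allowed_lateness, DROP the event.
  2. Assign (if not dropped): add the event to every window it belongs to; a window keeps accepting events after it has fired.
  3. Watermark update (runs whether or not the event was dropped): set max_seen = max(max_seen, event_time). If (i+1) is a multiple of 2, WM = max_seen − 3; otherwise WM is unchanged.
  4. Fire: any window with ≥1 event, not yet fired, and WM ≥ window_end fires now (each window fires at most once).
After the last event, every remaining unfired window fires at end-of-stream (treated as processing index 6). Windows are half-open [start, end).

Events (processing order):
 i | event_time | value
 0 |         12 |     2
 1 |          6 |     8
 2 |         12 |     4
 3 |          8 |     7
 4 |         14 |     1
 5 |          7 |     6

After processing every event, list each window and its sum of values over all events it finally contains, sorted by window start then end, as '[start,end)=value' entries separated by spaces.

i=0 t=12 v=2: → [12,15); WM=−∞
i=1 t=6 v=8: → [6,9); WM=9
i=2 t=12 v=4: → [12,15); WM=9
i=3 t=8 v=7: → [6,11); WM=9
i=4 t=14 v=1: → [12,17); WM=9
i=5 t=7 v=6: DROP (t<9-1); WM=11

[6,11)=15 [12,17)=7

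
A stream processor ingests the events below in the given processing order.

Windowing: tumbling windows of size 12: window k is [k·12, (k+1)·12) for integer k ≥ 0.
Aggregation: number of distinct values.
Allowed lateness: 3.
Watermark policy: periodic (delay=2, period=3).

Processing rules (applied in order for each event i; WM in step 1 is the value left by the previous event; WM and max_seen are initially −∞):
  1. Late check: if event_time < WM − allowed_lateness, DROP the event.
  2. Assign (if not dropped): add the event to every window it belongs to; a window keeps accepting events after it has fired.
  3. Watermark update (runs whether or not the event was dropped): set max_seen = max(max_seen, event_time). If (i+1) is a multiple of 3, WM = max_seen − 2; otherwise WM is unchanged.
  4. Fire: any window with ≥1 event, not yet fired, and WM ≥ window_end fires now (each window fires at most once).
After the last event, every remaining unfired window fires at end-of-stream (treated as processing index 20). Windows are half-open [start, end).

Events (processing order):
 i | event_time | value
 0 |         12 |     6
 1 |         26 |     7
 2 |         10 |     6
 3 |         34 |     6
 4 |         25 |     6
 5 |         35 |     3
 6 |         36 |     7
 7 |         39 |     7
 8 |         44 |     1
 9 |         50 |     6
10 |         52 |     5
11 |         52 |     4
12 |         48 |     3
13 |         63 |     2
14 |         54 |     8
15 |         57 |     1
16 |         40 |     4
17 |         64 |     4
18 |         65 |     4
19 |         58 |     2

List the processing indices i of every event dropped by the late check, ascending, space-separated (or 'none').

15 16 19

i=0 t=12 v=6: → [12,24); WM=−∞
i=1 t=26 v=7: → [24,36); WM=−∞
i=2 t=10 v=6: → [0,12); WM=24; [0,12) fires=1 [12,24) fires=1
i=3 t=34 v=6: → [24,36); WM=24
i=4 t=25 v=6: → [24,36); WM=24
i=5 t=35 v=3: → [24,36); WM=33
i=6 t=36 v=7: → [36,48); WM=33
i=7 t=39 v=7: → [36,48); WM=33
i=8 t=44 v=1: → [36,48); WM=42; [24,36) fires=3
i=9 t=50 v=6: → [48,60); WM=42
i=10 t=52 v=5: → [48,60); WM=42
i=11 t=52 v=4: → [48,60); WM=50; [36,48) fires=2
i=12 t=48 v=3: → [48,60); WM=50
i=13 t=63 v=2: → [60,72); WM=50
i=14 t=54 v=8: → [48,60); WM=61; [48,60) fires=5
i=15 t=57 v=1: DROP (t<61-3); WM=61
i=16 t=40 v=4: DROP (t<61-3); WM=61
i=17 t=64 v=4: → [60,72); WM=62
i=18 t=65 v=4: → [60,72); WM=62
i=19 t=58 v=2: DROP (t<62-3); WM=62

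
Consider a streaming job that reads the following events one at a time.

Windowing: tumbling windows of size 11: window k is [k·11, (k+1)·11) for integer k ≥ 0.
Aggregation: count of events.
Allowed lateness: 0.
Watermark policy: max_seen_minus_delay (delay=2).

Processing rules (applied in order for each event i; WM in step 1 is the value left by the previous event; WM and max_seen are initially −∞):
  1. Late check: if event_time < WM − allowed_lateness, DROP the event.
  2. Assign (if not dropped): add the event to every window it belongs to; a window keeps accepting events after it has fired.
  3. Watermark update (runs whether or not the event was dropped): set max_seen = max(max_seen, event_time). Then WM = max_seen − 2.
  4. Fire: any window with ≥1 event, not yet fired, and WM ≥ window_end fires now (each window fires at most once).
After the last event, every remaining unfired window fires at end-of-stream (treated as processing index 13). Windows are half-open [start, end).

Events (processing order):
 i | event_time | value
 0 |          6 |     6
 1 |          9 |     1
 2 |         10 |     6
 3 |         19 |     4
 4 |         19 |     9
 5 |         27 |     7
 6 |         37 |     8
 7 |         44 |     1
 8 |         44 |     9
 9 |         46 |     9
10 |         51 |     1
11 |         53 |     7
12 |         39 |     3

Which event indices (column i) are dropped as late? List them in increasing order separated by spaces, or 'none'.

i=0 t=6 v=6: → [0,11); WM=4
i=1 t=9 v=1: → [0,11); WM=7
i=2 t=10 v=6: → [0,11); WM=8
i=3 t=19 v=4: → [11,22); WM=17; [0,11) fires=3
i=4 t=19 v=9: → [11,22); WM=17
i=5 t=27 v=7: → [22,33); WM=25; [11,22) fires=2
i=6 t=37 v=8: → [33,44); WM=35; [22,33) fires=1
i=7 t=44 v=1: → [44,55); WM=42
i=8 t=44 v=9: → [44,55); WM=42
i=9 t=46 v=9: → [44,55); WM=44; [33,44) fires=1
i=10 t=51 v=1: → [44,55); WM=49
i=11 t=53 v=7: → [44,55); WM=51
i=12 t=39 v=3: DROP (t<51-0); WM=51

12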